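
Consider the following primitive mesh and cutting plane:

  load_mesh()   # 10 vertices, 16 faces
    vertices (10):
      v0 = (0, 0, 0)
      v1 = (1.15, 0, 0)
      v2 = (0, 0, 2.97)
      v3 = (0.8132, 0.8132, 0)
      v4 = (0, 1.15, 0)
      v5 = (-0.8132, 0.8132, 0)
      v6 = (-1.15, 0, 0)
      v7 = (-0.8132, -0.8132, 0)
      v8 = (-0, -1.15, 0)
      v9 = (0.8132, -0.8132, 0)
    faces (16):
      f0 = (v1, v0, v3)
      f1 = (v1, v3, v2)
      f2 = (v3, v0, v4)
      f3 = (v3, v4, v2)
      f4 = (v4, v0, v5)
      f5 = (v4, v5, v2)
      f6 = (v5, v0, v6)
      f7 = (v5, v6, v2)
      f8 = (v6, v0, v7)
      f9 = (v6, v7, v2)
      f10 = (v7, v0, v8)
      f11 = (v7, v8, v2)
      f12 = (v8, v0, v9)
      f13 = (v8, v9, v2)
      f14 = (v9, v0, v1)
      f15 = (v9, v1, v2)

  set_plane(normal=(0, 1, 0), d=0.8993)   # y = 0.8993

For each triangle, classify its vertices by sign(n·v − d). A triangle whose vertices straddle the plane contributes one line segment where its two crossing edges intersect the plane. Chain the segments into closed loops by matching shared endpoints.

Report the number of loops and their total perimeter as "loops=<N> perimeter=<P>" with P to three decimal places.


loops=1 perimeter=2.983

Straddling triangles (4 of 16):
  (v3,v0,v4) [--+] → (0, 0.8993, 0)–(0.605312, 0.8993, 0)  len=0.6053
  (v3,v4,v2) [-+-] → (0.605312, 0.8993, 0)–(0, 0.8993, 0.64746)  len=0.8863
  (v4,v0,v5) [+--] → (0, 0.8993, 0)–(-0.605312, 0.8993, 0)  len=0.6053
  (v4,v5,v2) [+--] → (-0.605312, 0.8993, 0)–(0, 0.8993, 0.64746)  len=0.8863

Chained into 1 loop(s):
  loop 1: 4 segments, perimeter = 2.9833
Total perimeter = 2.983


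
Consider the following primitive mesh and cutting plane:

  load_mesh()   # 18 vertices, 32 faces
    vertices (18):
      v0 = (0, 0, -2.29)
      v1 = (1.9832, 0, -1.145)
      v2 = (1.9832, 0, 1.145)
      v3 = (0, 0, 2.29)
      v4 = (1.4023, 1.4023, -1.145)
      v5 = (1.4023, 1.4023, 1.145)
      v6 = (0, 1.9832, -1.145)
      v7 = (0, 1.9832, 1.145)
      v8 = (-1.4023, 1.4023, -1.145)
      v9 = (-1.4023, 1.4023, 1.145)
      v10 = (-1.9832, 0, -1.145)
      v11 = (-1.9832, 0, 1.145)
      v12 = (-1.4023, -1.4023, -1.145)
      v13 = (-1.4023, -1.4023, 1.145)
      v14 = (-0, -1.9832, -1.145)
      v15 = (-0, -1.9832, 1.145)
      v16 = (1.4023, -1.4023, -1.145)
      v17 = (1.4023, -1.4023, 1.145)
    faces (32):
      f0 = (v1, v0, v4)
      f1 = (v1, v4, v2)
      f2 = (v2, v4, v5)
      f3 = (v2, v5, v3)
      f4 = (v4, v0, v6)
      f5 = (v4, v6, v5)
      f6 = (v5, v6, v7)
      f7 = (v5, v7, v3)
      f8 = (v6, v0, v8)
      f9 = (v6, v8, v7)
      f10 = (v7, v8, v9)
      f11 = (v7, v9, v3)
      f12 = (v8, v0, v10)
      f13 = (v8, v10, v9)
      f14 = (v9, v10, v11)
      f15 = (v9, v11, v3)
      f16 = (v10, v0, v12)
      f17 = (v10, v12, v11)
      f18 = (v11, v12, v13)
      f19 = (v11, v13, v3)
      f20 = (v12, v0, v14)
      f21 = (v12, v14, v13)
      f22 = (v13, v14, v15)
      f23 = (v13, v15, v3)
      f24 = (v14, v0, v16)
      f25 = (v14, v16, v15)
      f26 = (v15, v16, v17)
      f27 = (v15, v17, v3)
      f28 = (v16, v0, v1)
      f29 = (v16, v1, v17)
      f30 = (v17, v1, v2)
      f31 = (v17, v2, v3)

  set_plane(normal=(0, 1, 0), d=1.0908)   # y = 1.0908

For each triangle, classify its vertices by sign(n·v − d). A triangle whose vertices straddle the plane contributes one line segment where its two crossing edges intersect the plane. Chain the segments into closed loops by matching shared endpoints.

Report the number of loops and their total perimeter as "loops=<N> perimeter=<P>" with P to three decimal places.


Straddling triangles (12 of 32):
  (v1,v0,v4) [--+] → (1.0908, 1.0908, -1.39934)–(1.53134, 1.0908, -1.145)  len=0.5087
  (v1,v4,v2) [-+-] → (1.53134, 1.0908, -1.145)–(1.53134, 1.0908, -0.636311)  len=0.5087
  (v2,v4,v5) [-++] → (1.53134, 1.0908, -0.636311)–(1.53134, 1.0908, 1.145)  len=1.7813
  (v2,v5,v3) [-+-] → (1.53134, 1.0908, 1.145)–(1.0908, 1.0908, 1.39934)  len=0.5087
  (v4,v0,v6) [+-+] → (1.0908, 1.0908, -1.39934)–(0, 1.0908, -1.66023)  len=1.1216
  (v5,v7,v3) [++-] → (0, 1.0908, 1.66023)–(1.0908, 1.0908, 1.39934)  len=1.1216
  (v6,v0,v8) [+-+] → (0, 1.0908, -1.66023)–(-1.0908, 1.0908, -1.39934)  len=1.1216
  (v7,v9,v3) [++-] → (-1.0908, 1.0908, 1.39934)–(0, 1.0908, 1.66023)  len=1.1216
  (v8,v0,v10) [+--] → (-1.0908, 1.0908, -1.39934)–(-1.53134, 1.0908, -1.145)  len=0.5087
  (v8,v10,v9) [+-+] → (-1.53134, 1.0908, -1.145)–(-1.53134, 1.0908, 0.636311)  len=1.7813
  (v9,v10,v11) [+--] → (-1.53134, 1.0908, 0.636311)–(-1.53134, 1.0908, 1.145)  len=0.5087
  (v9,v11,v3) [+--] → (-1.53134, 1.0908, 1.145)–(-1.0908, 1.0908, 1.39934)  len=0.5087

Chained into 1 loop(s):
  loop 1: 12 segments, perimeter = 11.1010
Total perimeter = 11.101

loops=1 perimeter=11.101


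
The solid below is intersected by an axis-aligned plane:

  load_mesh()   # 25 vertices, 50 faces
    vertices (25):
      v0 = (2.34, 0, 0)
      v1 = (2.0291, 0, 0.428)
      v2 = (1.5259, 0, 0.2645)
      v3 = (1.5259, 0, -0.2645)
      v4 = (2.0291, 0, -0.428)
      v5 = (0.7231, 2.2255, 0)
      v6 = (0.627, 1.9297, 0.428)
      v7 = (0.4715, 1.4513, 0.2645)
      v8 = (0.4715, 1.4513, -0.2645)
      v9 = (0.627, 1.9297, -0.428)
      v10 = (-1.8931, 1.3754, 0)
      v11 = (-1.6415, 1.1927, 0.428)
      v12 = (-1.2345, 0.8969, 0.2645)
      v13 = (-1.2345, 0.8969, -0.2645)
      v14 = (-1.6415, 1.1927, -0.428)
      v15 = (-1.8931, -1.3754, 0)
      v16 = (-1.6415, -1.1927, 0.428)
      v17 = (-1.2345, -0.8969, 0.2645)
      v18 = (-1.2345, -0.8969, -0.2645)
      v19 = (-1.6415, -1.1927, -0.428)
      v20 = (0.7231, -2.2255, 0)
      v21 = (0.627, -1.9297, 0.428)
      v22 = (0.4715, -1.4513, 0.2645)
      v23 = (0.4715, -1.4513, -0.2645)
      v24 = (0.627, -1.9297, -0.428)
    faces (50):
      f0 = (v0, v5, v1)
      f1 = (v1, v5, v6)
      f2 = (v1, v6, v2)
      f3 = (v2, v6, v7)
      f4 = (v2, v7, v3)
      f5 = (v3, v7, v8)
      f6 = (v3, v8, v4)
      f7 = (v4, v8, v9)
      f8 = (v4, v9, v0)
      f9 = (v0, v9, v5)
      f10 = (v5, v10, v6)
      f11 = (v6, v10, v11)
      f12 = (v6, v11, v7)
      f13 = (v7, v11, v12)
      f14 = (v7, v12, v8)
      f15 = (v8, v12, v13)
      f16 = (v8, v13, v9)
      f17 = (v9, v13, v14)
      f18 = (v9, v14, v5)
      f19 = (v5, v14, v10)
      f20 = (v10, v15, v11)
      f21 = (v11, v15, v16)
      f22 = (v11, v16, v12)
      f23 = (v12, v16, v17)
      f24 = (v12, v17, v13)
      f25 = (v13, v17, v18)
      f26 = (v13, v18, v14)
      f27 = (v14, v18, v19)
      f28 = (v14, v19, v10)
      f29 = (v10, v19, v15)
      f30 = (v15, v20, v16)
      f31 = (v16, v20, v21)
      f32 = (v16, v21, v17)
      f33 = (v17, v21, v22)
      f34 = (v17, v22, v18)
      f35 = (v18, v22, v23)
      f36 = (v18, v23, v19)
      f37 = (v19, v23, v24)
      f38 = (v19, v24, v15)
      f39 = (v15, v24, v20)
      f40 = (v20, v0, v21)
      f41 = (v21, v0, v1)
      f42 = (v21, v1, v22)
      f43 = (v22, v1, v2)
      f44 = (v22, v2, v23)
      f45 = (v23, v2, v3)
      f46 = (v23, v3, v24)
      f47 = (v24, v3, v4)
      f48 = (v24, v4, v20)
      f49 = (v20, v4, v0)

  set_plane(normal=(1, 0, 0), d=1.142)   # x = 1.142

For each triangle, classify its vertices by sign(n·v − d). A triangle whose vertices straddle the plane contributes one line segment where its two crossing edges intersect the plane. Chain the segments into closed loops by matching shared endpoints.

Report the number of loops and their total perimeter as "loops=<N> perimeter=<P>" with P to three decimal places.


loops=2 perimeter=6.325

Straddling triangles (20 of 50):
  (v0,v5,v1) [+-+] → (1.142, 1.64893, 0)–(1.142, 1.51167, 0.137281)  len=0.1941
  (v1,v5,v6) [+--] → (1.142, 1.51167, 0.137281)–(1.142, 1.22091, 0.428)  len=0.4112
  (v1,v6,v2) [+-+] → (1.142, 1.22091, 0.428)–(1.142, 0.824132, 0.334327)  len=0.4077
  (v2,v6,v7) [+--] → (1.142, 0.824132, 0.334327)–(1.142, 0.528409, 0.2645)  len=0.3039
  (v2,v7,v3) [+-+] → (1.142, 0.528409, 0.2645)–(1.142, 0.528409, -0.0718946)  len=0.3364
  (v3,v7,v8) [+--] → (1.142, 0.528409, -0.0718946)–(1.142, 0.528409, -0.2645)  len=0.1926
  (v3,v8,v4) [+-+] → (1.142, 0.528409, -0.2645)–(1.142, 0.826559, -0.334882)  len=0.3063
  (v4,v8,v9) [+--] → (1.142, 0.826559, -0.334882)–(1.142, 1.22091, -0.428)  len=0.4052
  (v4,v9,v0) [+-+] → (1.142, 1.22091, -0.428)–(1.142, 1.34955, -0.299325)  len=0.1820
  (v0,v9,v5) [+--] → (1.142, 1.34955, -0.299325)–(1.142, 1.64893, 0)  len=0.4233
  (v20,v0,v21) [-+-] → (1.142, -1.64893, 0)–(1.142, -1.34955, 0.299325)  len=0.4233
  (v21,v0,v1) [-++] → (1.142, -1.34955, 0.299325)–(1.142, -1.22091, 0.428)  len=0.1820
  (v21,v1,v22) [-+-] → (1.142, -1.22091, 0.428)–(1.142, -0.826559, 0.334882)  len=0.4052
  (v22,v1,v2) [-++] → (1.142, -0.826559, 0.334882)–(1.142, -0.528409, 0.2645)  len=0.3063
  (v22,v2,v23) [-+-] → (1.142, -0.528409, 0.2645)–(1.142, -0.528409, 0.0718946)  len=0.1926
  (v23,v2,v3) [-++] → (1.142, -0.528409, 0.0718946)–(1.142, -0.528409, -0.2645)  len=0.3364
  (v23,v3,v24) [-+-] → (1.142, -0.528409, -0.2645)–(1.142, -0.824132, -0.334327)  len=0.3039
  (v24,v3,v4) [-++] → (1.142, -0.824132, -0.334327)–(1.142, -1.22091, -0.428)  len=0.4077
  (v24,v4,v20) [-+-] → (1.142, -1.22091, -0.428)–(1.142, -1.51167, -0.137281)  len=0.4112
  (v20,v4,v0) [-++] → (1.142, -1.51167, -0.137281)–(1.142, -1.64893, 0)  len=0.1941

Chained into 2 loop(s):
  loop 1: 10 segments, perimeter = 3.1627
  loop 2: 10 segments, perimeter = 3.1627
Total perimeter = 6.325


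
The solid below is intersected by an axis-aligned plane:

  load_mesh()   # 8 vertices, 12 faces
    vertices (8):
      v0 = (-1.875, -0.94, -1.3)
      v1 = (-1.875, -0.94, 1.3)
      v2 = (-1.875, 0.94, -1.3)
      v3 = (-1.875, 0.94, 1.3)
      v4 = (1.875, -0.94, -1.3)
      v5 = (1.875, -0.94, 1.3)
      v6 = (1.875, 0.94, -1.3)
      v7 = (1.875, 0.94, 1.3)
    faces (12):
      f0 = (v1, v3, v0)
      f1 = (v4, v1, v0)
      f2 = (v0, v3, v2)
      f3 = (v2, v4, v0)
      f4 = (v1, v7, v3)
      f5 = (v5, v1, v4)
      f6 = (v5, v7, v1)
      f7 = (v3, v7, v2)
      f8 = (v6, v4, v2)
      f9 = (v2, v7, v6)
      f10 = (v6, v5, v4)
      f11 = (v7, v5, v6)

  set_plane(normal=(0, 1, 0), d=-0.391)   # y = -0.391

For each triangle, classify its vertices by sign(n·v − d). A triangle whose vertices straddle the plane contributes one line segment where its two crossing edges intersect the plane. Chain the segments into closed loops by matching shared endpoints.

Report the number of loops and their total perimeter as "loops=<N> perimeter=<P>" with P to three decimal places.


Straddling triangles (8 of 12):
  (v1,v3,v0) [-+-] → (-1.875, -0.391, 1.3)–(-1.875, -0.391, -0.540745)  len=1.8407
  (v0,v3,v2) [-++] → (-1.875, -0.391, -0.540745)–(-1.875, -0.391, -1.3)  len=0.7593
  (v2,v4,v0) [+--] → (0.77992, -0.391, -1.3)–(-1.875, -0.391, -1.3)  len=2.6549
  (v1,v7,v3) [-++] → (-0.77992, -0.391, 1.3)–(-1.875, -0.391, 1.3)  len=1.0951
  (v5,v7,v1) [-+-] → (1.875, -0.391, 1.3)–(-0.77992, -0.391, 1.3)  len=2.6549
  (v6,v4,v2) [+-+] → (1.875, -0.391, -1.3)–(0.77992, -0.391, -1.3)  len=1.0951
  (v6,v5,v4) [+--] → (1.875, -0.391, 0.540745)–(1.875, -0.391, -1.3)  len=1.8407
  (v7,v5,v6) [+-+] → (1.875, -0.391, 1.3)–(1.875, -0.391, 0.540745)  len=0.7593

Chained into 1 loop(s):
  loop 1: 8 segments, perimeter = 12.7000
Total perimeter = 12.700

loops=1 perimeter=12.700


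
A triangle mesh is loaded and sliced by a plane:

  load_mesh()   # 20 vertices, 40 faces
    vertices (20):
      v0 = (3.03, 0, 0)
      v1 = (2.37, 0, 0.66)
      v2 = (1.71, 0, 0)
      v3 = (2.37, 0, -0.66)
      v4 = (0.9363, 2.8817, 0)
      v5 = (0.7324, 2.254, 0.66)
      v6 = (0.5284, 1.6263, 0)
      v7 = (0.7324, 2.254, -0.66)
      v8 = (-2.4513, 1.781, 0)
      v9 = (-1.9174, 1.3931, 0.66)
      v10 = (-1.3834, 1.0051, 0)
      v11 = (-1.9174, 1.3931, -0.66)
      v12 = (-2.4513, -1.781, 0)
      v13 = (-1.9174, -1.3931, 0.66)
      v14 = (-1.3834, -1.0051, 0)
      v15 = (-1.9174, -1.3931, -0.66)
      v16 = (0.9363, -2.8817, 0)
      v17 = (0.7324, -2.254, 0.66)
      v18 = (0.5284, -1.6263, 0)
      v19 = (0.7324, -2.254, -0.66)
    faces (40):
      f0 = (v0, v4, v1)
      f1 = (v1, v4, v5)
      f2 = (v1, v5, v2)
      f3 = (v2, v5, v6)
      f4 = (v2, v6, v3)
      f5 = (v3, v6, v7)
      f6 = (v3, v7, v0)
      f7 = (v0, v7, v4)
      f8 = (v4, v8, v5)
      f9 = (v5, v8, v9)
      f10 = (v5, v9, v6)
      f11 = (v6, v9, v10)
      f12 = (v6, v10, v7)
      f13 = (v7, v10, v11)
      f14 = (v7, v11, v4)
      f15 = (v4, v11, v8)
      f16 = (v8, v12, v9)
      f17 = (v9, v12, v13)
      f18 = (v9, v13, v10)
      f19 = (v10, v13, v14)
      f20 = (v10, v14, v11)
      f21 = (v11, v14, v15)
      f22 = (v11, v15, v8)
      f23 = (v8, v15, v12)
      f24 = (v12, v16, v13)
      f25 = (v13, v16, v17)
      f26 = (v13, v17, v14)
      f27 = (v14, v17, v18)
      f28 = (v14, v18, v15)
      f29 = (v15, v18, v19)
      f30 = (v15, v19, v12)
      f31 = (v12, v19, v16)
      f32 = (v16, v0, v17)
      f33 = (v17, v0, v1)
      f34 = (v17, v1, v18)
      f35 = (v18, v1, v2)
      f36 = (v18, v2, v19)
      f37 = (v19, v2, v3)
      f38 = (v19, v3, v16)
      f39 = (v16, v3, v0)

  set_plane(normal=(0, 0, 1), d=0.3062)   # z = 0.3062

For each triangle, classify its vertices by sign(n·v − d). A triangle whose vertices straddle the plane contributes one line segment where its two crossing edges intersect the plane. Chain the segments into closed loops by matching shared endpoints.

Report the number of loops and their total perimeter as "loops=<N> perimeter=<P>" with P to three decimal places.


loops=2 perimeter=27.861

Straddling triangles (20 of 40):
  (v0,v4,v1) [--+] → (1.60145, 1.54477, 0.3062)–(2.7238, 0, 0.3062)  len=1.9094
  (v1,v4,v5) [+-+] → (1.60145, 1.54477, 0.3062)–(0.841703, 2.59049, 0.3062)  len=1.2926
  (v1,v5,v2) [++-] → (1.25645, 1.04572, 0.3062)–(2.0162, 0, 0.3062)  len=1.2926
  (v2,v5,v6) [-+-] → (1.25645, 1.04572, 0.3062)–(0.623044, 1.91751, 0.3062)  len=1.0776
  (v4,v8,v5) [--+] → (-0.974256, 2.00044, 0.3062)–(0.841703, 2.59049, 0.3062)  len=1.9094
  (v5,v8,v9) [+-+] → (-0.974256, 2.00044, 0.3062)–(-2.2036, 1.60104, 0.3062)  len=1.2926
  (v5,v9,v6) [++-] → (-0.606303, 1.51811, 0.3062)–(0.623044, 1.91751, 0.3062)  len=1.2926
  (v6,v9,v10) [-+-] → (-0.606303, 1.51811, 0.3062)–(-1.63114, 1.18511, 0.3062)  len=1.0776
  (v8,v12,v9) [--+] → (-2.2036, -0.30841, 0.3062)–(-2.2036, 1.60104, 0.3062)  len=1.9094
  (v9,v12,v13) [+-+] → (-2.2036, -0.30841, 0.3062)–(-2.2036, -1.60104, 0.3062)  len=1.2926
  (v9,v13,v10) [++-] → (-1.63114, -0.107519, 0.3062)–(-1.63114, 1.18511, 0.3062)  len=1.2926
  (v10,v13,v14) [-+-] → (-1.63114, -0.107519, 0.3062)–(-1.63114, -1.18511, 0.3062)  len=1.0776
  (v12,v16,v13) [--+] → (-0.387644, -2.19108, 0.3062)–(-2.2036, -1.60104, 0.3062)  len=1.9094
  (v13,v16,v17) [+-+] → (-0.387644, -2.19108, 0.3062)–(0.841703, -2.59049, 0.3062)  len=1.2926
  (v13,v17,v14) [++-] → (-0.401797, -1.58451, 0.3062)–(-1.63114, -1.18511, 0.3062)  len=1.2926
  (v14,v17,v18) [-+-] → (-0.401797, -1.58451, 0.3062)–(0.623044, -1.91751, 0.3062)  len=1.0776
  (v16,v0,v17) [--+] → (1.96405, -1.04572, 0.3062)–(0.841703, -2.59049, 0.3062)  len=1.9094
  (v17,v0,v1) [+-+] → (1.96405, -1.04572, 0.3062)–(2.7238, 0, 0.3062)  len=1.2926
  (v17,v1,v18) [++-] → (1.38279, -0.871795, 0.3062)–(0.623044, -1.91751, 0.3062)  len=1.2926
  (v18,v1,v2) [-+-] → (1.38279, -0.871795, 0.3062)–(2.0162, 0, 0.3062)  len=1.0776

Chained into 2 loop(s):
  loop 1: 10 segments, perimeter = 16.0101
  loop 2: 10 segments, perimeter = 11.8509
Total perimeter = 27.861


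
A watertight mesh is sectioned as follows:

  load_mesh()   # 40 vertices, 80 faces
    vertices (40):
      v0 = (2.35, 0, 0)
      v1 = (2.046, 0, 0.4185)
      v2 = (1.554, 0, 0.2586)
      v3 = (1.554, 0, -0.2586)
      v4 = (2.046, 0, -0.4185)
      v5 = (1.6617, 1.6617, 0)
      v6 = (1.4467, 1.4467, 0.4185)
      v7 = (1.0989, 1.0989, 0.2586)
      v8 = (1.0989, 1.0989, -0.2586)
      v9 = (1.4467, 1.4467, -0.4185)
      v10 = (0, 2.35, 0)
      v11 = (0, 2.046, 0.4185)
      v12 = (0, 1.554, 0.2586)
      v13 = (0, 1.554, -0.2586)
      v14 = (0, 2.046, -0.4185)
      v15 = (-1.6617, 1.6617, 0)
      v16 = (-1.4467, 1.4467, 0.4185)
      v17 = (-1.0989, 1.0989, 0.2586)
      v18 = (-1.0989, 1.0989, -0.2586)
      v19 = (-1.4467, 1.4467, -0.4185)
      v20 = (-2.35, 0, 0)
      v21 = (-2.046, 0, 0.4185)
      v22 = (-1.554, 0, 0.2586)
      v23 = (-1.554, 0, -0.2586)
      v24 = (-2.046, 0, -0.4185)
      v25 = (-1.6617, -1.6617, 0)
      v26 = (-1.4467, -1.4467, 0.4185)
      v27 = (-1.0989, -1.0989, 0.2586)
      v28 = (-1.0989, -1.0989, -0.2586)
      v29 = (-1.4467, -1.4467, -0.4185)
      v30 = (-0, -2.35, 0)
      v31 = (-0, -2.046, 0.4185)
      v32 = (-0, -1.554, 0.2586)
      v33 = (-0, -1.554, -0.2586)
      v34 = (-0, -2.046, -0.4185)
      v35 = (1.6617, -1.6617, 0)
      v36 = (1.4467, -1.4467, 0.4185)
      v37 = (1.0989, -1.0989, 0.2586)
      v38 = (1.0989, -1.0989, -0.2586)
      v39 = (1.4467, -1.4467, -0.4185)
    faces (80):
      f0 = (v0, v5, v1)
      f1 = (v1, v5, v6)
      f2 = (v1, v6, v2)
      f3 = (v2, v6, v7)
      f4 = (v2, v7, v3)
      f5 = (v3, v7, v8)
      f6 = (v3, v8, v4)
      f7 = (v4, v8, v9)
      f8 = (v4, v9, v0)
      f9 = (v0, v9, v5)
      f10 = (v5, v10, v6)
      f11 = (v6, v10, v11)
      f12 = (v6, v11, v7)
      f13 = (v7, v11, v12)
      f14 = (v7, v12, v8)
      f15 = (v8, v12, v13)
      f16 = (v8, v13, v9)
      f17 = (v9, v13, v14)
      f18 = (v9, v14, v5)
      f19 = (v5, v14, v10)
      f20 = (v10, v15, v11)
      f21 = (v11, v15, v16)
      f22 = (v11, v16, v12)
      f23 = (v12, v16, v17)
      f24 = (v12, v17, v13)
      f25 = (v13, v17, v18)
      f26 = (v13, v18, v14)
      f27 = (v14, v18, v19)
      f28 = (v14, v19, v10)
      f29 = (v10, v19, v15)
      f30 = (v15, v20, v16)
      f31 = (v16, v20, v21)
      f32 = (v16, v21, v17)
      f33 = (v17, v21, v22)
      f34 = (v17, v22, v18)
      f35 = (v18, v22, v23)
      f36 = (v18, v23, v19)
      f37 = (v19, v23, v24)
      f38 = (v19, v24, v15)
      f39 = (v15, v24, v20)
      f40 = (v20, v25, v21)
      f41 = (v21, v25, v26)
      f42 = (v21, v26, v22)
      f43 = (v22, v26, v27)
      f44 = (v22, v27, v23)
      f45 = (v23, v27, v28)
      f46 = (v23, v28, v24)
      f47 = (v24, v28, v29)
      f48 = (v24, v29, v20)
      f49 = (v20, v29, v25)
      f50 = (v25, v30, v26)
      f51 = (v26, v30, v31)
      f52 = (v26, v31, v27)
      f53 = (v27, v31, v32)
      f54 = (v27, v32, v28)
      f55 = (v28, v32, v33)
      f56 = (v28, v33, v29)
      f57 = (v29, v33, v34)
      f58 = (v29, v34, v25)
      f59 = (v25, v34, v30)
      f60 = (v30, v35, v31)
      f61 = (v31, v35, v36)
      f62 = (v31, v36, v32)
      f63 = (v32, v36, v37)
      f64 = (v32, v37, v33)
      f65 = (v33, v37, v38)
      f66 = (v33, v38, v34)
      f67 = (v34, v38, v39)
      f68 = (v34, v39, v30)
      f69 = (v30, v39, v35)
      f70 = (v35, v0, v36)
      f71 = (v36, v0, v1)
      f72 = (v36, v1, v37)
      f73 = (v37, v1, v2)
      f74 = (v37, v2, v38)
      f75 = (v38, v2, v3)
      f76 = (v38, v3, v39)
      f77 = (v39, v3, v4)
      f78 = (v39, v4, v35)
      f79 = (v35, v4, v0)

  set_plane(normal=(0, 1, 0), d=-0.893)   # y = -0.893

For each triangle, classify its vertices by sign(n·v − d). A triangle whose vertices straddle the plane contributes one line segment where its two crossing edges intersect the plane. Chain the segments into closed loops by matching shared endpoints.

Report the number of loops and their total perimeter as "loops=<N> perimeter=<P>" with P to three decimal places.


Straddling triangles (20 of 80):
  (v20,v25,v21) [+-+] → (-1.98011, -0.893, 0)–(-1.83948, -0.893, 0.193597)  len=0.2393
  (v21,v25,v26) [+--] → (-1.83948, -0.893, 0.193597)–(-1.67607, -0.893, 0.4185)  len=0.2780
  (v21,v26,v22) [+-+] → (-1.67607, -0.893, 0.4185)–(-1.48777, -0.893, 0.357301)  len=0.1980
  (v22,v26,v27) [+--] → (-1.48777, -0.893, 0.357301)–(-1.18417, -0.893, 0.2586)  len=0.3192
  (v22,v27,v23) [+-+] → (-1.18417, -0.893, 0.2586)–(-1.18417, -0.893, 0.161693)  len=0.0969
  (v23,v27,v28) [+--] → (-1.18417, -0.893, 0.161693)–(-1.18417, -0.893, -0.2586)  len=0.4203
  (v23,v28,v24) [+-+] → (-1.18417, -0.893, -0.2586)–(-1.27636, -0.893, -0.28856)  len=0.0969
  (v24,v28,v29) [+--] → (-1.27636, -0.893, -0.28856)–(-1.67607, -0.893, -0.4185)  len=0.4203
  (v24,v29,v20) [+-+] → (-1.67607, -0.893, -0.4185)–(-1.79242, -0.893, -0.258326)  len=0.1980
  (v20,v29,v25) [+--] → (-1.79242, -0.893, -0.258326)–(-1.98011, -0.893, 0)  len=0.3193
  (v35,v0,v36) [-+-] → (1.98011, -0.893, 0)–(1.79242, -0.893, 0.258326)  len=0.3193
  (v36,v0,v1) [-++] → (1.79242, -0.893, 0.258326)–(1.67607, -0.893, 0.4185)  len=0.1980
  (v36,v1,v37) [-+-] → (1.67607, -0.893, 0.4185)–(1.27636, -0.893, 0.28856)  len=0.4203
  (v37,v1,v2) [-++] → (1.27636, -0.893, 0.28856)–(1.18417, -0.893, 0.2586)  len=0.0969
  (v37,v2,v38) [-+-] → (1.18417, -0.893, 0.2586)–(1.18417, -0.893, -0.161693)  len=0.4203
  (v38,v2,v3) [-++] → (1.18417, -0.893, -0.161693)–(1.18417, -0.893, -0.2586)  len=0.0969
  (v38,v3,v39) [-+-] → (1.18417, -0.893, -0.2586)–(1.48777, -0.893, -0.357301)  len=0.3192
  (v39,v3,v4) [-++] → (1.48777, -0.893, -0.357301)–(1.67607, -0.893, -0.4185)  len=0.1980
  (v39,v4,v35) [-+-] → (1.67607, -0.893, -0.4185)–(1.83948, -0.893, -0.193597)  len=0.2780
  (v35,v4,v0) [-++] → (1.83948, -0.893, -0.193597)–(1.98011, -0.893, 0)  len=0.2393

Chained into 2 loop(s):
  loop 1: 10 segments, perimeter = 2.5862
  loop 2: 10 segments, perimeter = 2.5862
Total perimeter = 5.172

loops=2 perimeter=5.172


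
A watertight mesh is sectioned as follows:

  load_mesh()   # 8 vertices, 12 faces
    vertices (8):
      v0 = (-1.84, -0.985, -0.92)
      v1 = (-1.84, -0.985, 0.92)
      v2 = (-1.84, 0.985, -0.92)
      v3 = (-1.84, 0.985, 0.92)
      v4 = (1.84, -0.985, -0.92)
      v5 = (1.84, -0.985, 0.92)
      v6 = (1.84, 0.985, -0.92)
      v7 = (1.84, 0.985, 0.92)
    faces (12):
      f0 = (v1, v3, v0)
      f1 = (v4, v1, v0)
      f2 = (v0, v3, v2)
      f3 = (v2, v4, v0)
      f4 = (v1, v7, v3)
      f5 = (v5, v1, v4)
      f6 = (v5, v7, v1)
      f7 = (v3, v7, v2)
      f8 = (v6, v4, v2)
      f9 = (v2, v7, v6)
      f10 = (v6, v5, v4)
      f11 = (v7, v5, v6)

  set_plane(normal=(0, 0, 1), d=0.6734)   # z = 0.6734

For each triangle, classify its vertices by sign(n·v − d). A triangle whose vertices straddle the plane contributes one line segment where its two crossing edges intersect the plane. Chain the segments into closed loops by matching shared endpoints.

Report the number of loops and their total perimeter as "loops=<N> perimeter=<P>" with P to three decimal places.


Straddling triangles (8 of 12):
  (v1,v3,v0) [++-] → (-1.84, 0.720977, 0.6734)–(-1.84, -0.985, 0.6734)  len=1.7060
  (v4,v1,v0) [-+-] → (-1.3468, -0.985, 0.6734)–(-1.84, -0.985, 0.6734)  len=0.4932
  (v0,v3,v2) [-+-] → (-1.84, 0.720977, 0.6734)–(-1.84, 0.985, 0.6734)  len=0.2640
  (v5,v1,v4) [++-] → (-1.3468, -0.985, 0.6734)–(1.84, -0.985, 0.6734)  len=3.1868
  (v3,v7,v2) [++-] → (1.3468, 0.985, 0.6734)–(-1.84, 0.985, 0.6734)  len=3.1868
  (v2,v7,v6) [-+-] → (1.3468, 0.985, 0.6734)–(1.84, 0.985, 0.6734)  len=0.4932
  (v6,v5,v4) [-+-] → (1.84, -0.720977, 0.6734)–(1.84, -0.985, 0.6734)  len=0.2640
  (v7,v5,v6) [++-] → (1.84, -0.720977, 0.6734)–(1.84, 0.985, 0.6734)  len=1.7060

Chained into 1 loop(s):
  loop 1: 8 segments, perimeter = 11.3000
Total perimeter = 11.300

loops=1 perimeter=11.300


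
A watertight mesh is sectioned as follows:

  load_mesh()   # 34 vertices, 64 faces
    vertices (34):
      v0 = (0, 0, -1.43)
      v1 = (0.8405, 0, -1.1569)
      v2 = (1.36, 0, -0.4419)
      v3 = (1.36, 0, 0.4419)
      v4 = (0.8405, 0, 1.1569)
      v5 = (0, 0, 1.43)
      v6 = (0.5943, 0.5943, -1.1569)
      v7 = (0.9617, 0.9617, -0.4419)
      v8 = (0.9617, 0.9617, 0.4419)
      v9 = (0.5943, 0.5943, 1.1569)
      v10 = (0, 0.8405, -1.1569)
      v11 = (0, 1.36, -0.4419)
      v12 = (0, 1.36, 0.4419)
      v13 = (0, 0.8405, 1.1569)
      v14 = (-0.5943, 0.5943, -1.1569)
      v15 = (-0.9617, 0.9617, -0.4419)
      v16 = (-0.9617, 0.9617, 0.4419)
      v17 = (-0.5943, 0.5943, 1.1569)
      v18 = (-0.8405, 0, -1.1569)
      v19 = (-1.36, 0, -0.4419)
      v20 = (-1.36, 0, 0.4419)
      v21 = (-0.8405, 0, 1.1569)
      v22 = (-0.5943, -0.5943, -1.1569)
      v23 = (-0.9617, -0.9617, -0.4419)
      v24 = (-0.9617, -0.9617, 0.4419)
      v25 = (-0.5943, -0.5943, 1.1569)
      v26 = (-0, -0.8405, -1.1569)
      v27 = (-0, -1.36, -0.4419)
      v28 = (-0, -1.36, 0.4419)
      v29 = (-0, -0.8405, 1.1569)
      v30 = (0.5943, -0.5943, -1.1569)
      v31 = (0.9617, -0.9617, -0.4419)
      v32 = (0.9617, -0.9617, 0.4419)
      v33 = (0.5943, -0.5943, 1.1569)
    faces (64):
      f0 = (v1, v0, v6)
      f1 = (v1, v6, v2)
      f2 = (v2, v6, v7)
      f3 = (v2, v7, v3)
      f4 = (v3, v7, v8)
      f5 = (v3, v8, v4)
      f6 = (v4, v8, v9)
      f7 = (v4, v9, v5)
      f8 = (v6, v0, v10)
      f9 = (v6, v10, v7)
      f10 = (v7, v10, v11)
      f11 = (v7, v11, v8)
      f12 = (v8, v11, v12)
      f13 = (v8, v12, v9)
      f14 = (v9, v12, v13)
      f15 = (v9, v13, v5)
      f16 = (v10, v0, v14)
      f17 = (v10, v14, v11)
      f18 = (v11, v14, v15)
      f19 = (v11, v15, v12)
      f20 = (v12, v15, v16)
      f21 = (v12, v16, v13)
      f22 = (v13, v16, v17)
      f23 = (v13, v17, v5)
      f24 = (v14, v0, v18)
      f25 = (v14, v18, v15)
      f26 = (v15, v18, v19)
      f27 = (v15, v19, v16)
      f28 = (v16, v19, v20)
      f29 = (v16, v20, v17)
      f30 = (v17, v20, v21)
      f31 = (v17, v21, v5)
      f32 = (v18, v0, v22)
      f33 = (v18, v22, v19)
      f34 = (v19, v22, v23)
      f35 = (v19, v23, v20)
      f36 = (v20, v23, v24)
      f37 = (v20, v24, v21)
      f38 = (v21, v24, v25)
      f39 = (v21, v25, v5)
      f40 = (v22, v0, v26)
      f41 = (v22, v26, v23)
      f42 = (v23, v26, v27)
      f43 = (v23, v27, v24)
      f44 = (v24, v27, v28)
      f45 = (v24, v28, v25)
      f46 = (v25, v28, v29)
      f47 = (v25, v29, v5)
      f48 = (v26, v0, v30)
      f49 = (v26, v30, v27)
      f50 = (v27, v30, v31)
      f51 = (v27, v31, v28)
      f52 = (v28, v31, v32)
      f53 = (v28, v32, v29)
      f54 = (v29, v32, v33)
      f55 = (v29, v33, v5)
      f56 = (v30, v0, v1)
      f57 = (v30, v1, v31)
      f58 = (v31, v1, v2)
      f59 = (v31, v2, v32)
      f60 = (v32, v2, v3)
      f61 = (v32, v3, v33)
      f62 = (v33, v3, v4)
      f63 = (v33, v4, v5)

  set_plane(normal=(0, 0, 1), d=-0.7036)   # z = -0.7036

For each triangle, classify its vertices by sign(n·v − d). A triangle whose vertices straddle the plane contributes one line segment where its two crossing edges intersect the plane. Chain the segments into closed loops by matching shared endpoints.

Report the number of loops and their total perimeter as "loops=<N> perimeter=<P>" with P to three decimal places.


loops=1 perimeter=7.163

Straddling triangles (16 of 64):
  (v1,v6,v2) [--+] → (1.07974, 0.217522, -0.7036)–(1.16986, 0, -0.7036)  len=0.2354
  (v2,v6,v7) [+-+] → (1.07974, 0.217522, -0.7036)–(0.827226, 0.827226, -0.7036)  len=0.6599
  (v6,v10,v7) [--+] → (0.609704, 0.917339, -0.7036)–(0.827226, 0.827226, -0.7036)  len=0.2354
  (v7,v10,v11) [+-+] → (0.609704, 0.917339, -0.7036)–(0, 1.16986, -0.7036)  len=0.6599
  (v10,v14,v11) [--+] → (-0.217522, 1.07974, -0.7036)–(0, 1.16986, -0.7036)  len=0.2354
  (v11,v14,v15) [+-+] → (-0.217522, 1.07974, -0.7036)–(-0.827226, 0.827226, -0.7036)  len=0.6599
  (v14,v18,v15) [--+] → (-0.917339, 0.609704, -0.7036)–(-0.827226, 0.827226, -0.7036)  len=0.2354
  (v15,v18,v19) [+-+] → (-0.917339, 0.609704, -0.7036)–(-1.16986, 0, -0.7036)  len=0.6599
  (v18,v22,v19) [--+] → (-1.07974, -0.217522, -0.7036)–(-1.16986, 0, -0.7036)  len=0.2354
  (v19,v22,v23) [+-+] → (-1.07974, -0.217522, -0.7036)–(-0.827226, -0.827226, -0.7036)  len=0.6599
  (v22,v26,v23) [--+] → (-0.609704, -0.917339, -0.7036)–(-0.827226, -0.827226, -0.7036)  len=0.2354
  (v23,v26,v27) [+-+] → (-0.609704, -0.917339, -0.7036)–(0, -1.16986, -0.7036)  len=0.6599
  (v26,v30,v27) [--+] → (0.217522, -1.07974, -0.7036)–(0, -1.16986, -0.7036)  len=0.2354
  (v27,v30,v31) [+-+] → (0.217522, -1.07974, -0.7036)–(0.827226, -0.827226, -0.7036)  len=0.6599
  (v30,v1,v31) [--+] → (0.917339, -0.609704, -0.7036)–(0.827226, -0.827226, -0.7036)  len=0.2354
  (v31,v1,v2) [+-+] → (0.917339, -0.609704, -0.7036)–(1.16986, 0, -0.7036)  len=0.6599

Chained into 1 loop(s):
  loop 1: 16 segments, perimeter = 7.1630
Total perimeter = 7.163


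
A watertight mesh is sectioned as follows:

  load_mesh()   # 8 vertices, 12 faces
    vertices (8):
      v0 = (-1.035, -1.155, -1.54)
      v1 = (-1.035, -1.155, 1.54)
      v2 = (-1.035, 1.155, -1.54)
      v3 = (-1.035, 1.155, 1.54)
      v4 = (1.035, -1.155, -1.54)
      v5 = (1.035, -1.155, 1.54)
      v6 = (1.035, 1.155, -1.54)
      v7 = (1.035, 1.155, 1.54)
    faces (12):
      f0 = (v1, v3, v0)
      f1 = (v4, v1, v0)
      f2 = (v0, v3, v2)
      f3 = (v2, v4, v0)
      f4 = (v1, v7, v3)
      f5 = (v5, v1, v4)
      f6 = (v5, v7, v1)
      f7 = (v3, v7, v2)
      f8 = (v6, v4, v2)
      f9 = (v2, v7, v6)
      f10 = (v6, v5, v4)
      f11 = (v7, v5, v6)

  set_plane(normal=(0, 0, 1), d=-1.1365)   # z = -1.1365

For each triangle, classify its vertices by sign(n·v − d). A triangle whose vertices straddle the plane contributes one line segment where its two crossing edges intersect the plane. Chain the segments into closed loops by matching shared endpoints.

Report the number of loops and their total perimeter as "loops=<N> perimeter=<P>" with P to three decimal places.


Straddling triangles (8 of 12):
  (v1,v3,v0) [++-] → (-1.035, -0.852375, -1.1365)–(-1.035, -1.155, -1.1365)  len=0.3026
  (v4,v1,v0) [-+-] → (0.763817, -1.155, -1.1365)–(-1.035, -1.155, -1.1365)  len=1.7988
  (v0,v3,v2) [-+-] → (-1.035, -0.852375, -1.1365)–(-1.035, 1.155, -1.1365)  len=2.0074
  (v5,v1,v4) [++-] → (0.763817, -1.155, -1.1365)–(1.035, -1.155, -1.1365)  len=0.2712
  (v3,v7,v2) [++-] → (-0.763817, 1.155, -1.1365)–(-1.035, 1.155, -1.1365)  len=0.2712
  (v2,v7,v6) [-+-] → (-0.763817, 1.155, -1.1365)–(1.035, 1.155, -1.1365)  len=1.7988
  (v6,v5,v4) [-+-] → (1.035, 0.852375, -1.1365)–(1.035, -1.155, -1.1365)  len=2.0074
  (v7,v5,v6) [++-] → (1.035, 0.852375, -1.1365)–(1.035, 1.155, -1.1365)  len=0.3026

Chained into 1 loop(s):
  loop 1: 8 segments, perimeter = 8.7600
Total perimeter = 8.760

loops=1 perimeter=8.760


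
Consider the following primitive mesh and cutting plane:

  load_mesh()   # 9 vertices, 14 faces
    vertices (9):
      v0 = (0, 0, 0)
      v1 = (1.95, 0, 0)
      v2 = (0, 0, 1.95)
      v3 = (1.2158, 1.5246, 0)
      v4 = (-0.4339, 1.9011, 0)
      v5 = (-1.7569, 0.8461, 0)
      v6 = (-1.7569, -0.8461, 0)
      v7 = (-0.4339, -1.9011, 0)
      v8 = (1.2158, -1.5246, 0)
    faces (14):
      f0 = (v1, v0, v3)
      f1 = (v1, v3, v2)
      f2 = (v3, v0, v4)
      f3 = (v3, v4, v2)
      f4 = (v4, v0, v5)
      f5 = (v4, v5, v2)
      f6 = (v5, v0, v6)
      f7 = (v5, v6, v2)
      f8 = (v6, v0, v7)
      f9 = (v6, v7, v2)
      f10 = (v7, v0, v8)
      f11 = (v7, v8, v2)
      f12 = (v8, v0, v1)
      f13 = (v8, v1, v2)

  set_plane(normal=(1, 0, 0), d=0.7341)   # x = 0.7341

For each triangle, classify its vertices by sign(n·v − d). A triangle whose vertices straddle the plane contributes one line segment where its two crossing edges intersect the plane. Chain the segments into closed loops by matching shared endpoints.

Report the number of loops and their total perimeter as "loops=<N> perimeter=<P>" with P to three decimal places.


loops=1 perimeter=7.417

Straddling triangles (8 of 14):
  (v1,v0,v3) [+-+] → (0.7341, 0, 0)–(0.7341, 0.920553, 0)  len=0.9206
  (v1,v3,v2) [++-] → (0.7341, 0.920553, 0.77259)–(0.7341, 0, 1.2159)  len=1.0217
  (v3,v0,v4) [+--] → (0.7341, 0.920553, 0)–(0.7341, 1.63454, 0)  len=0.7140
  (v3,v4,v2) [+--] → (0.7341, 1.63454, 0)–(0.7341, 0.920553, 0.77259)  len=1.0520
  (v7,v0,v8) [--+] → (0.7341, -0.920553, 0)–(0.7341, -1.63454, 0)  len=0.7140
  (v7,v8,v2) [-+-] → (0.7341, -1.63454, 0)–(0.7341, -0.920553, 0.77259)  len=1.0520
  (v8,v0,v1) [+-+] → (0.7341, -0.920553, 0)–(0.7341, 0, 0)  len=0.9206
  (v8,v1,v2) [++-] → (0.7341, 0, 1.2159)–(0.7341, -0.920553, 0.77259)  len=1.0217

Chained into 1 loop(s):
  loop 1: 8 segments, perimeter = 7.4165
Total perimeter = 7.417


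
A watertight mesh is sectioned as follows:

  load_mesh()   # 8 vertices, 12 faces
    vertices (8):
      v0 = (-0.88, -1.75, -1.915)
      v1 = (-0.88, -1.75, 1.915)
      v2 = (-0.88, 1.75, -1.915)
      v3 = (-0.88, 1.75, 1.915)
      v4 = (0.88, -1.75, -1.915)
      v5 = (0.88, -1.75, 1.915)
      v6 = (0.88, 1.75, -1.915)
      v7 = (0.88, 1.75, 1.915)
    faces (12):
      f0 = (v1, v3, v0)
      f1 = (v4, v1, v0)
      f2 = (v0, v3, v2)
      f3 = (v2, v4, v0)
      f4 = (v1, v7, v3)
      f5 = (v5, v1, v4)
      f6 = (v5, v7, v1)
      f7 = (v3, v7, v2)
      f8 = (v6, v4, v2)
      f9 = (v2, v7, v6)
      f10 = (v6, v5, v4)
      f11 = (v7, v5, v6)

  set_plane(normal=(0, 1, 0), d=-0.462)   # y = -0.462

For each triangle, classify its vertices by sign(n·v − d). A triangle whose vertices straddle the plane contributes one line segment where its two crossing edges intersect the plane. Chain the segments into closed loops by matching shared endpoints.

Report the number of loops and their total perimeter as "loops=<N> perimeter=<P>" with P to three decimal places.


loops=1 perimeter=11.180

Straddling triangles (8 of 12):
  (v1,v3,v0) [-+-] → (-0.88, -0.462, 1.915)–(-0.88, -0.462, -0.50556)  len=2.4206
  (v0,v3,v2) [-++] → (-0.88, -0.462, -0.50556)–(-0.88, -0.462, -1.915)  len=1.4094
  (v2,v4,v0) [+--] → (0.23232, -0.462, -1.915)–(-0.88, -0.462, -1.915)  len=1.1123
  (v1,v7,v3) [-++] → (-0.23232, -0.462, 1.915)–(-0.88, -0.462, 1.915)  len=0.6477
  (v5,v7,v1) [-+-] → (0.88, -0.462, 1.915)–(-0.23232, -0.462, 1.915)  len=1.1123
  (v6,v4,v2) [+-+] → (0.88, -0.462, -1.915)–(0.23232, -0.462, -1.915)  len=0.6477
  (v6,v5,v4) [+--] → (0.88, -0.462, 0.50556)–(0.88, -0.462, -1.915)  len=2.4206
  (v7,v5,v6) [+-+] → (0.88, -0.462, 1.915)–(0.88, -0.462, 0.50556)  len=1.4094

Chained into 1 loop(s):
  loop 1: 8 segments, perimeter = 11.1800
Total perimeter = 11.180


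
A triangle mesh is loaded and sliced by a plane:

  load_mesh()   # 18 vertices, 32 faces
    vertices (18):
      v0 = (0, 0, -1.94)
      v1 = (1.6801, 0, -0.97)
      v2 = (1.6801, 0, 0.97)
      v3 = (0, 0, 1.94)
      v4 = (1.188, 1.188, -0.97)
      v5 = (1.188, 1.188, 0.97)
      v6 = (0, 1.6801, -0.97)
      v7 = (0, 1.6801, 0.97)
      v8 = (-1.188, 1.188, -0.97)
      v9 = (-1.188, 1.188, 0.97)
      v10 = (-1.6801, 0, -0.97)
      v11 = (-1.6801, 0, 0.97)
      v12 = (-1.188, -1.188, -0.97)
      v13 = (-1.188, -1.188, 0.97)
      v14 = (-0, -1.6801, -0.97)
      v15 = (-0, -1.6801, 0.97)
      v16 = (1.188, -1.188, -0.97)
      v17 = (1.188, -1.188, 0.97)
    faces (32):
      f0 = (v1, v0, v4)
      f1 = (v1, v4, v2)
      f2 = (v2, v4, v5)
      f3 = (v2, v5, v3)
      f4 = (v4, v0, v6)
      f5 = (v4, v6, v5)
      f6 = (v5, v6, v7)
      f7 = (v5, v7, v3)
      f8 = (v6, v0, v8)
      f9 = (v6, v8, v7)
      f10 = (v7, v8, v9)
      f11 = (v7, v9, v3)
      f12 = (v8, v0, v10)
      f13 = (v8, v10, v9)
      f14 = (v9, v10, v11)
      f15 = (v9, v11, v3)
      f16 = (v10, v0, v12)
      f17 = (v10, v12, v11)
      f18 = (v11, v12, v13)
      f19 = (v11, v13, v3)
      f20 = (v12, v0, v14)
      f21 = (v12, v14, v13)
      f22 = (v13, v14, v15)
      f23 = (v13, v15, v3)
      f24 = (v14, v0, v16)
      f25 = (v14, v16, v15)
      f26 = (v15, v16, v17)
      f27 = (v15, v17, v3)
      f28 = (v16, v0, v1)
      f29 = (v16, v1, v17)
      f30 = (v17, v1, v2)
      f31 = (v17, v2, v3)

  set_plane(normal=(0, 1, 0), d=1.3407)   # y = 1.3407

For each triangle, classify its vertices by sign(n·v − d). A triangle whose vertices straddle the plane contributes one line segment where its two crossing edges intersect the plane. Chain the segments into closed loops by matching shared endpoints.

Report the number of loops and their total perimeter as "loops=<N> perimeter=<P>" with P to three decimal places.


Straddling triangles (8 of 32):
  (v4,v0,v6) [--+] → (0, 1.3407, -1.16595)–(0.81936, 1.3407, -0.97)  len=0.8425
  (v4,v6,v5) [-+-] → (0.81936, 1.3407, -0.97)–(0.81936, 1.3407, 0.368013)  len=1.3380
  (v5,v6,v7) [-++] → (0.81936, 1.3407, 0.368013)–(0.81936, 1.3407, 0.97)  len=0.6020
  (v5,v7,v3) [-+-] → (0.81936, 1.3407, 0.97)–(0, 1.3407, 1.16595)  len=0.8425
  (v6,v0,v8) [+--] → (0, 1.3407, -1.16595)–(-0.81936, 1.3407, -0.97)  len=0.8425
  (v6,v8,v7) [+-+] → (-0.81936, 1.3407, -0.97)–(-0.81936, 1.3407, -0.368013)  len=0.6020
  (v7,v8,v9) [+--] → (-0.81936, 1.3407, -0.368013)–(-0.81936, 1.3407, 0.97)  len=1.3380
  (v7,v9,v3) [+--] → (-0.81936, 1.3407, 0.97)–(0, 1.3407, 1.16595)  len=0.8425

Chained into 1 loop(s):
  loop 1: 8 segments, perimeter = 7.2499
Total perimeter = 7.250

loops=1 perimeter=7.250


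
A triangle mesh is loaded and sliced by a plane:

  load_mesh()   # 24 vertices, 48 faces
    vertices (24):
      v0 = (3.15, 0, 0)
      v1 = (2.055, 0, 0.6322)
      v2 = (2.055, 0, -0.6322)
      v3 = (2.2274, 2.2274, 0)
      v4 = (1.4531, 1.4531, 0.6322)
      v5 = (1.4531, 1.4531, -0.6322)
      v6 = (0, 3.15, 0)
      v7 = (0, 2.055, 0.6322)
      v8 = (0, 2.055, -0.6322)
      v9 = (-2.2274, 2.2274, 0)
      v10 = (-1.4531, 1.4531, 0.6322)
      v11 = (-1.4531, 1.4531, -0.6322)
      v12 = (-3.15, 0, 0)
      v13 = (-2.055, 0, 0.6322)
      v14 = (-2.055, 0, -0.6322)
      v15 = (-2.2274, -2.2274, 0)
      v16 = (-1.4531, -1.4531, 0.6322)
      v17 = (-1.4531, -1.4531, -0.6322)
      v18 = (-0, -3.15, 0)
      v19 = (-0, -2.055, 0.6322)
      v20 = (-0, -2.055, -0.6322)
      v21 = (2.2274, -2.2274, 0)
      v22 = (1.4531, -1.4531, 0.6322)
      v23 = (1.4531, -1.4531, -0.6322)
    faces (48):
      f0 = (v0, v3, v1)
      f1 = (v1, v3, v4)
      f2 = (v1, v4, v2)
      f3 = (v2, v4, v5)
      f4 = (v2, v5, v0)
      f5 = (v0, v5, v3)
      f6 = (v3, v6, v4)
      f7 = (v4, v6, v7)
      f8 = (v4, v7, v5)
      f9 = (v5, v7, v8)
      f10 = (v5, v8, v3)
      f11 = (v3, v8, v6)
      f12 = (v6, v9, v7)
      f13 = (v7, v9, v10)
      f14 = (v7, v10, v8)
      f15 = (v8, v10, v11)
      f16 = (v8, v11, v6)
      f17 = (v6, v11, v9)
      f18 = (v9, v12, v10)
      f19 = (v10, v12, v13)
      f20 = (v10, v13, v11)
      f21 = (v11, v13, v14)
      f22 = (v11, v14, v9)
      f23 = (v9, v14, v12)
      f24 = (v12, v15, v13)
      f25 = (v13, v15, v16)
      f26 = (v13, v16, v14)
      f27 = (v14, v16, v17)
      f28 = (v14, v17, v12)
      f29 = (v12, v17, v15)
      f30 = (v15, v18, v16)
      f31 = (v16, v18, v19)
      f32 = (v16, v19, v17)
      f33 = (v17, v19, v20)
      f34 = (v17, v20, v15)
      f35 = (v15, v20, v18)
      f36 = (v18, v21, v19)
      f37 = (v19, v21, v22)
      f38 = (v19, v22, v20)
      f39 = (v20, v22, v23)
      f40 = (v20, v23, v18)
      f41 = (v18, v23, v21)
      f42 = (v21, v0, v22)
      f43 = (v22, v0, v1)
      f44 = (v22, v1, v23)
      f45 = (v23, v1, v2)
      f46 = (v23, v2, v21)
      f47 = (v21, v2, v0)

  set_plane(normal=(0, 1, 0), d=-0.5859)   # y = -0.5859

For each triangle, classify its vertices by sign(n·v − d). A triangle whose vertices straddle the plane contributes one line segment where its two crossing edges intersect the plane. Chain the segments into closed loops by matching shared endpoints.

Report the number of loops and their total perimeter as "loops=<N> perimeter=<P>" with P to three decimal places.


loops=2 perimeter=7.586

Straddling triangles (12 of 48):
  (v12,v15,v13) [+-+] → (-2.90732, -0.5859, 0)–(-2.10035, -0.5859, 0.465905)  len=0.9318
  (v13,v15,v16) [+--] → (-2.10035, -0.5859, 0.465905)–(-1.81231, -0.5859, 0.6322)  len=0.3326
  (v13,v16,v14) [+-+] → (-1.81231, -0.5859, 0.6322)–(-1.81231, -0.5859, -0.122385)  len=0.7546
  (v14,v16,v17) [+--] → (-1.81231, -0.5859, -0.122385)–(-1.81231, -0.5859, -0.6322)  len=0.5098
  (v14,v17,v12) [+-+] → (-1.81231, -0.5859, -0.6322)–(-2.4658, -0.5859, -0.254907)  len=0.7546
  (v12,v17,v15) [+--] → (-2.4658, -0.5859, -0.254907)–(-2.90732, -0.5859, 0)  len=0.5098
  (v21,v0,v22) [-+-] → (2.90732, -0.5859, 0)–(2.4658, -0.5859, 0.254907)  len=0.5098
  (v22,v0,v1) [-++] → (2.4658, -0.5859, 0.254907)–(1.81231, -0.5859, 0.6322)  len=0.7546
  (v22,v1,v23) [-+-] → (1.81231, -0.5859, 0.6322)–(1.81231, -0.5859, 0.122385)  len=0.5098
  (v23,v1,v2) [-++] → (1.81231, -0.5859, 0.122385)–(1.81231, -0.5859, -0.6322)  len=0.7546
  (v23,v2,v21) [-+-] → (1.81231, -0.5859, -0.6322)–(2.10035, -0.5859, -0.465905)  len=0.3326
  (v21,v2,v0) [-++] → (2.10035, -0.5859, -0.465905)–(2.90732, -0.5859, 0)  len=0.9318

Chained into 2 loop(s):
  loop 1: 6 segments, perimeter = 3.7932
  loop 2: 6 segments, perimeter = 3.7932
Total perimeter = 7.586
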